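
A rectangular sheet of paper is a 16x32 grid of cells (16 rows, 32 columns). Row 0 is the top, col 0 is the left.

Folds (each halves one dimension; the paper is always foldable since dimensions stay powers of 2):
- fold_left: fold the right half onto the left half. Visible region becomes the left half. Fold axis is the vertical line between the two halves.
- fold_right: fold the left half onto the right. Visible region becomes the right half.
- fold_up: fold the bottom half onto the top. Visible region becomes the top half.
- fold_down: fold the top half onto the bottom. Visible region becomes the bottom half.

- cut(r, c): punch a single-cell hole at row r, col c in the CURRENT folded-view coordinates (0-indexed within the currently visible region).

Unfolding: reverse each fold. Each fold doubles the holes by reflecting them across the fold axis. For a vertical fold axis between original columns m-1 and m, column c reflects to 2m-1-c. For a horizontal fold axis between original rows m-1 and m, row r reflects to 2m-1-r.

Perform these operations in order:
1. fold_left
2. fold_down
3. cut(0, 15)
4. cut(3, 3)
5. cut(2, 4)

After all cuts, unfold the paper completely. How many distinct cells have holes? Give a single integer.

Answer: 12

Derivation:
Op 1 fold_left: fold axis v@16; visible region now rows[0,16) x cols[0,16) = 16x16
Op 2 fold_down: fold axis h@8; visible region now rows[8,16) x cols[0,16) = 8x16
Op 3 cut(0, 15): punch at orig (8,15); cuts so far [(8, 15)]; region rows[8,16) x cols[0,16) = 8x16
Op 4 cut(3, 3): punch at orig (11,3); cuts so far [(8, 15), (11, 3)]; region rows[8,16) x cols[0,16) = 8x16
Op 5 cut(2, 4): punch at orig (10,4); cuts so far [(8, 15), (10, 4), (11, 3)]; region rows[8,16) x cols[0,16) = 8x16
Unfold 1 (reflect across h@8): 6 holes -> [(4, 3), (5, 4), (7, 15), (8, 15), (10, 4), (11, 3)]
Unfold 2 (reflect across v@16): 12 holes -> [(4, 3), (4, 28), (5, 4), (5, 27), (7, 15), (7, 16), (8, 15), (8, 16), (10, 4), (10, 27), (11, 3), (11, 28)]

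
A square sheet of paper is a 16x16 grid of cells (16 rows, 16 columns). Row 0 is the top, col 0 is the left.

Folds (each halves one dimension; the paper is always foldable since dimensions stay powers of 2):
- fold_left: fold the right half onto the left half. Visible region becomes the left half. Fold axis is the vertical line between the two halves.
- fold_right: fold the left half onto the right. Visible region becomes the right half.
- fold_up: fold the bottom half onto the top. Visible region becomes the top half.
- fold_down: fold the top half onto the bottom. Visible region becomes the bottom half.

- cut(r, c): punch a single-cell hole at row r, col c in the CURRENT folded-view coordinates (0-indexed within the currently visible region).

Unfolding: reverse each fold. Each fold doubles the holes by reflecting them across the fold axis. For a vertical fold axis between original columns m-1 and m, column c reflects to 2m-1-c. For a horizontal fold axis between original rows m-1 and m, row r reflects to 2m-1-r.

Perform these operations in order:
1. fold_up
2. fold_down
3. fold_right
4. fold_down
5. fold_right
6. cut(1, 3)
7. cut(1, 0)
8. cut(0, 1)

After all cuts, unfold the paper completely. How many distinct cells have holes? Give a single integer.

Answer: 96

Derivation:
Op 1 fold_up: fold axis h@8; visible region now rows[0,8) x cols[0,16) = 8x16
Op 2 fold_down: fold axis h@4; visible region now rows[4,8) x cols[0,16) = 4x16
Op 3 fold_right: fold axis v@8; visible region now rows[4,8) x cols[8,16) = 4x8
Op 4 fold_down: fold axis h@6; visible region now rows[6,8) x cols[8,16) = 2x8
Op 5 fold_right: fold axis v@12; visible region now rows[6,8) x cols[12,16) = 2x4
Op 6 cut(1, 3): punch at orig (7,15); cuts so far [(7, 15)]; region rows[6,8) x cols[12,16) = 2x4
Op 7 cut(1, 0): punch at orig (7,12); cuts so far [(7, 12), (7, 15)]; region rows[6,8) x cols[12,16) = 2x4
Op 8 cut(0, 1): punch at orig (6,13); cuts so far [(6, 13), (7, 12), (7, 15)]; region rows[6,8) x cols[12,16) = 2x4
Unfold 1 (reflect across v@12): 6 holes -> [(6, 10), (6, 13), (7, 8), (7, 11), (7, 12), (7, 15)]
Unfold 2 (reflect across h@6): 12 holes -> [(4, 8), (4, 11), (4, 12), (4, 15), (5, 10), (5, 13), (6, 10), (6, 13), (7, 8), (7, 11), (7, 12), (7, 15)]
Unfold 3 (reflect across v@8): 24 holes -> [(4, 0), (4, 3), (4, 4), (4, 7), (4, 8), (4, 11), (4, 12), (4, 15), (5, 2), (5, 5), (5, 10), (5, 13), (6, 2), (6, 5), (6, 10), (6, 13), (7, 0), (7, 3), (7, 4), (7, 7), (7, 8), (7, 11), (7, 12), (7, 15)]
Unfold 4 (reflect across h@4): 48 holes -> [(0, 0), (0, 3), (0, 4), (0, 7), (0, 8), (0, 11), (0, 12), (0, 15), (1, 2), (1, 5), (1, 10), (1, 13), (2, 2), (2, 5), (2, 10), (2, 13), (3, 0), (3, 3), (3, 4), (3, 7), (3, 8), (3, 11), (3, 12), (3, 15), (4, 0), (4, 3), (4, 4), (4, 7), (4, 8), (4, 11), (4, 12), (4, 15), (5, 2), (5, 5), (5, 10), (5, 13), (6, 2), (6, 5), (6, 10), (6, 13), (7, 0), (7, 3), (7, 4), (7, 7), (7, 8), (7, 11), (7, 12), (7, 15)]
Unfold 5 (reflect across h@8): 96 holes -> [(0, 0), (0, 3), (0, 4), (0, 7), (0, 8), (0, 11), (0, 12), (0, 15), (1, 2), (1, 5), (1, 10), (1, 13), (2, 2), (2, 5), (2, 10), (2, 13), (3, 0), (3, 3), (3, 4), (3, 7), (3, 8), (3, 11), (3, 12), (3, 15), (4, 0), (4, 3), (4, 4), (4, 7), (4, 8), (4, 11), (4, 12), (4, 15), (5, 2), (5, 5), (5, 10), (5, 13), (6, 2), (6, 5), (6, 10), (6, 13), (7, 0), (7, 3), (7, 4), (7, 7), (7, 8), (7, 11), (7, 12), (7, 15), (8, 0), (8, 3), (8, 4), (8, 7), (8, 8), (8, 11), (8, 12), (8, 15), (9, 2), (9, 5), (9, 10), (9, 13), (10, 2), (10, 5), (10, 10), (10, 13), (11, 0), (11, 3), (11, 4), (11, 7), (11, 8), (11, 11), (11, 12), (11, 15), (12, 0), (12, 3), (12, 4), (12, 7), (12, 8), (12, 11), (12, 12), (12, 15), (13, 2), (13, 5), (13, 10), (13, 13), (14, 2), (14, 5), (14, 10), (14, 13), (15, 0), (15, 3), (15, 4), (15, 7), (15, 8), (15, 11), (15, 12), (15, 15)]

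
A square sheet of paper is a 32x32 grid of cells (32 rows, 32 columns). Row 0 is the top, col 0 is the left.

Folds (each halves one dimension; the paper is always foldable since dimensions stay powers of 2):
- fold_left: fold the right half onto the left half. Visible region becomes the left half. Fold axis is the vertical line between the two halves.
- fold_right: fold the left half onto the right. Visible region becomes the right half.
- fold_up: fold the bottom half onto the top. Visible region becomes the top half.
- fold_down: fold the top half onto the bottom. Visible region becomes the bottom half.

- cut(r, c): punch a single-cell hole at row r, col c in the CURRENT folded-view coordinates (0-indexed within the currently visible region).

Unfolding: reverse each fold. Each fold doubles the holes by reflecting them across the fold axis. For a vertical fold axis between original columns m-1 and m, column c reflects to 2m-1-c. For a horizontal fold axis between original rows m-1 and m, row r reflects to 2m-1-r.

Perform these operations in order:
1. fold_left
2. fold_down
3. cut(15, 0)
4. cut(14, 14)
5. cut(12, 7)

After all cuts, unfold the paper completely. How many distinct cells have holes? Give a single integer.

Op 1 fold_left: fold axis v@16; visible region now rows[0,32) x cols[0,16) = 32x16
Op 2 fold_down: fold axis h@16; visible region now rows[16,32) x cols[0,16) = 16x16
Op 3 cut(15, 0): punch at orig (31,0); cuts so far [(31, 0)]; region rows[16,32) x cols[0,16) = 16x16
Op 4 cut(14, 14): punch at orig (30,14); cuts so far [(30, 14), (31, 0)]; region rows[16,32) x cols[0,16) = 16x16
Op 5 cut(12, 7): punch at orig (28,7); cuts so far [(28, 7), (30, 14), (31, 0)]; region rows[16,32) x cols[0,16) = 16x16
Unfold 1 (reflect across h@16): 6 holes -> [(0, 0), (1, 14), (3, 7), (28, 7), (30, 14), (31, 0)]
Unfold 2 (reflect across v@16): 12 holes -> [(0, 0), (0, 31), (1, 14), (1, 17), (3, 7), (3, 24), (28, 7), (28, 24), (30, 14), (30, 17), (31, 0), (31, 31)]

Answer: 12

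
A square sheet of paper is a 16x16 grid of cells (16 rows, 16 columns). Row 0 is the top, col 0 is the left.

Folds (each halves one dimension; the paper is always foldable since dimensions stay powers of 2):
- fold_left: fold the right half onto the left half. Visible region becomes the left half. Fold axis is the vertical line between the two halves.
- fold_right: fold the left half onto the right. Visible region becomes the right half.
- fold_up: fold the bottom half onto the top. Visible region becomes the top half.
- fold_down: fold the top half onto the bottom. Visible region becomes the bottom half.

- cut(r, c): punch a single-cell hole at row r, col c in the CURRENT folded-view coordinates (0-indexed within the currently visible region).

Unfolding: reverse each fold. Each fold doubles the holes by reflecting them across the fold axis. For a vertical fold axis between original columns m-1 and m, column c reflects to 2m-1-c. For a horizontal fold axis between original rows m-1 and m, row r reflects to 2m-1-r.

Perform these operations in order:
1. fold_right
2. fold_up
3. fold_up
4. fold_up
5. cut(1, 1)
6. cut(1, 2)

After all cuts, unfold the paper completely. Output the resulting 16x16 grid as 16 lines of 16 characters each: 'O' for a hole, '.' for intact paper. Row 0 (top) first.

Op 1 fold_right: fold axis v@8; visible region now rows[0,16) x cols[8,16) = 16x8
Op 2 fold_up: fold axis h@8; visible region now rows[0,8) x cols[8,16) = 8x8
Op 3 fold_up: fold axis h@4; visible region now rows[0,4) x cols[8,16) = 4x8
Op 4 fold_up: fold axis h@2; visible region now rows[0,2) x cols[8,16) = 2x8
Op 5 cut(1, 1): punch at orig (1,9); cuts so far [(1, 9)]; region rows[0,2) x cols[8,16) = 2x8
Op 6 cut(1, 2): punch at orig (1,10); cuts so far [(1, 9), (1, 10)]; region rows[0,2) x cols[8,16) = 2x8
Unfold 1 (reflect across h@2): 4 holes -> [(1, 9), (1, 10), (2, 9), (2, 10)]
Unfold 2 (reflect across h@4): 8 holes -> [(1, 9), (1, 10), (2, 9), (2, 10), (5, 9), (5, 10), (6, 9), (6, 10)]
Unfold 3 (reflect across h@8): 16 holes -> [(1, 9), (1, 10), (2, 9), (2, 10), (5, 9), (5, 10), (6, 9), (6, 10), (9, 9), (9, 10), (10, 9), (10, 10), (13, 9), (13, 10), (14, 9), (14, 10)]
Unfold 4 (reflect across v@8): 32 holes -> [(1, 5), (1, 6), (1, 9), (1, 10), (2, 5), (2, 6), (2, 9), (2, 10), (5, 5), (5, 6), (5, 9), (5, 10), (6, 5), (6, 6), (6, 9), (6, 10), (9, 5), (9, 6), (9, 9), (9, 10), (10, 5), (10, 6), (10, 9), (10, 10), (13, 5), (13, 6), (13, 9), (13, 10), (14, 5), (14, 6), (14, 9), (14, 10)]

Answer: ................
.....OO..OO.....
.....OO..OO.....
................
................
.....OO..OO.....
.....OO..OO.....
................
................
.....OO..OO.....
.....OO..OO.....
................
................
.....OO..OO.....
.....OO..OO.....
................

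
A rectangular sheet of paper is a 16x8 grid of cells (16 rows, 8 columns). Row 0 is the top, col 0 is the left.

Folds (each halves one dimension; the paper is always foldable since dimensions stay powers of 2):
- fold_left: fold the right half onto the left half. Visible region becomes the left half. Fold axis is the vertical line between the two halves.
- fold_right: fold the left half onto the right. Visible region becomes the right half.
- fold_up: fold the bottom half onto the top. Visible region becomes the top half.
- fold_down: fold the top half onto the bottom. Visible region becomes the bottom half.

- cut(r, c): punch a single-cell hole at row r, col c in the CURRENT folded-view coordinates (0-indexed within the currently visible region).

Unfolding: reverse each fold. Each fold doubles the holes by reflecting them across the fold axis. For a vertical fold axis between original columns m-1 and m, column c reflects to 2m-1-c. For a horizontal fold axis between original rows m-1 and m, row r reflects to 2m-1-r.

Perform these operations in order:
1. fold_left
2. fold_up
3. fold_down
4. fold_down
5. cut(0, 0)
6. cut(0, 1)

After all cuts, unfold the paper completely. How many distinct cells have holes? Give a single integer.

Answer: 32

Derivation:
Op 1 fold_left: fold axis v@4; visible region now rows[0,16) x cols[0,4) = 16x4
Op 2 fold_up: fold axis h@8; visible region now rows[0,8) x cols[0,4) = 8x4
Op 3 fold_down: fold axis h@4; visible region now rows[4,8) x cols[0,4) = 4x4
Op 4 fold_down: fold axis h@6; visible region now rows[6,8) x cols[0,4) = 2x4
Op 5 cut(0, 0): punch at orig (6,0); cuts so far [(6, 0)]; region rows[6,8) x cols[0,4) = 2x4
Op 6 cut(0, 1): punch at orig (6,1); cuts so far [(6, 0), (6, 1)]; region rows[6,8) x cols[0,4) = 2x4
Unfold 1 (reflect across h@6): 4 holes -> [(5, 0), (5, 1), (6, 0), (6, 1)]
Unfold 2 (reflect across h@4): 8 holes -> [(1, 0), (1, 1), (2, 0), (2, 1), (5, 0), (5, 1), (6, 0), (6, 1)]
Unfold 3 (reflect across h@8): 16 holes -> [(1, 0), (1, 1), (2, 0), (2, 1), (5, 0), (5, 1), (6, 0), (6, 1), (9, 0), (9, 1), (10, 0), (10, 1), (13, 0), (13, 1), (14, 0), (14, 1)]
Unfold 4 (reflect across v@4): 32 holes -> [(1, 0), (1, 1), (1, 6), (1, 7), (2, 0), (2, 1), (2, 6), (2, 7), (5, 0), (5, 1), (5, 6), (5, 7), (6, 0), (6, 1), (6, 6), (6, 7), (9, 0), (9, 1), (9, 6), (9, 7), (10, 0), (10, 1), (10, 6), (10, 7), (13, 0), (13, 1), (13, 6), (13, 7), (14, 0), (14, 1), (14, 6), (14, 7)]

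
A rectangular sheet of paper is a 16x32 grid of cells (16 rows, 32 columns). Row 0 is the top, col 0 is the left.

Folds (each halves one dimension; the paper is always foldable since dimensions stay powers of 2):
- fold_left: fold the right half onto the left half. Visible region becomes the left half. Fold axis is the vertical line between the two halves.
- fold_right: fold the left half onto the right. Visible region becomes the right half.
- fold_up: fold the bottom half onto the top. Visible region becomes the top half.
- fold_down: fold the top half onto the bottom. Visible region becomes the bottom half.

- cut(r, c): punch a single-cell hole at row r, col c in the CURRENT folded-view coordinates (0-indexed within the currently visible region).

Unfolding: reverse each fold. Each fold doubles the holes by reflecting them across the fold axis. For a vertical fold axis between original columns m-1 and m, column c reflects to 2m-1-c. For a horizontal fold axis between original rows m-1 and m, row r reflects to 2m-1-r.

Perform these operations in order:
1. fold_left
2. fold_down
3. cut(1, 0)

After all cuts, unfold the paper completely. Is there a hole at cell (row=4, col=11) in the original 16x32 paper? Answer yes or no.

Answer: no

Derivation:
Op 1 fold_left: fold axis v@16; visible region now rows[0,16) x cols[0,16) = 16x16
Op 2 fold_down: fold axis h@8; visible region now rows[8,16) x cols[0,16) = 8x16
Op 3 cut(1, 0): punch at orig (9,0); cuts so far [(9, 0)]; region rows[8,16) x cols[0,16) = 8x16
Unfold 1 (reflect across h@8): 2 holes -> [(6, 0), (9, 0)]
Unfold 2 (reflect across v@16): 4 holes -> [(6, 0), (6, 31), (9, 0), (9, 31)]
Holes: [(6, 0), (6, 31), (9, 0), (9, 31)]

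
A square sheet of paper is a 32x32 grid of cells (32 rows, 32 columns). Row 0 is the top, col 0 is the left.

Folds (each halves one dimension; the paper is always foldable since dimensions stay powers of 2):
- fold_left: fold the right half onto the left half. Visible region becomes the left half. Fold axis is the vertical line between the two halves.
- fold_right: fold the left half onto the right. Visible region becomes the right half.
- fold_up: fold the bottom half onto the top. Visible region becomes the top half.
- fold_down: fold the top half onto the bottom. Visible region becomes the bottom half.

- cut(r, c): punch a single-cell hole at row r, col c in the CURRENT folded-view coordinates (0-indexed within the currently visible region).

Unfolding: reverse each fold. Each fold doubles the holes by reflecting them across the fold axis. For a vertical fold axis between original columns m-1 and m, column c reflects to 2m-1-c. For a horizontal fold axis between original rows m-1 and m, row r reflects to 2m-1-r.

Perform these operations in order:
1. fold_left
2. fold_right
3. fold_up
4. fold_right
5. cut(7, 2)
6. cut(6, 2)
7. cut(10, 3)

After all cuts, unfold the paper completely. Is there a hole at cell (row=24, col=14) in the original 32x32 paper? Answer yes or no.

Op 1 fold_left: fold axis v@16; visible region now rows[0,32) x cols[0,16) = 32x16
Op 2 fold_right: fold axis v@8; visible region now rows[0,32) x cols[8,16) = 32x8
Op 3 fold_up: fold axis h@16; visible region now rows[0,16) x cols[8,16) = 16x8
Op 4 fold_right: fold axis v@12; visible region now rows[0,16) x cols[12,16) = 16x4
Op 5 cut(7, 2): punch at orig (7,14); cuts so far [(7, 14)]; region rows[0,16) x cols[12,16) = 16x4
Op 6 cut(6, 2): punch at orig (6,14); cuts so far [(6, 14), (7, 14)]; region rows[0,16) x cols[12,16) = 16x4
Op 7 cut(10, 3): punch at orig (10,15); cuts so far [(6, 14), (7, 14), (10, 15)]; region rows[0,16) x cols[12,16) = 16x4
Unfold 1 (reflect across v@12): 6 holes -> [(6, 9), (6, 14), (7, 9), (7, 14), (10, 8), (10, 15)]
Unfold 2 (reflect across h@16): 12 holes -> [(6, 9), (6, 14), (7, 9), (7, 14), (10, 8), (10, 15), (21, 8), (21, 15), (24, 9), (24, 14), (25, 9), (25, 14)]
Unfold 3 (reflect across v@8): 24 holes -> [(6, 1), (6, 6), (6, 9), (6, 14), (7, 1), (7, 6), (7, 9), (7, 14), (10, 0), (10, 7), (10, 8), (10, 15), (21, 0), (21, 7), (21, 8), (21, 15), (24, 1), (24, 6), (24, 9), (24, 14), (25, 1), (25, 6), (25, 9), (25, 14)]
Unfold 4 (reflect across v@16): 48 holes -> [(6, 1), (6, 6), (6, 9), (6, 14), (6, 17), (6, 22), (6, 25), (6, 30), (7, 1), (7, 6), (7, 9), (7, 14), (7, 17), (7, 22), (7, 25), (7, 30), (10, 0), (10, 7), (10, 8), (10, 15), (10, 16), (10, 23), (10, 24), (10, 31), (21, 0), (21, 7), (21, 8), (21, 15), (21, 16), (21, 23), (21, 24), (21, 31), (24, 1), (24, 6), (24, 9), (24, 14), (24, 17), (24, 22), (24, 25), (24, 30), (25, 1), (25, 6), (25, 9), (25, 14), (25, 17), (25, 22), (25, 25), (25, 30)]
Holes: [(6, 1), (6, 6), (6, 9), (6, 14), (6, 17), (6, 22), (6, 25), (6, 30), (7, 1), (7, 6), (7, 9), (7, 14), (7, 17), (7, 22), (7, 25), (7, 30), (10, 0), (10, 7), (10, 8), (10, 15), (10, 16), (10, 23), (10, 24), (10, 31), (21, 0), (21, 7), (21, 8), (21, 15), (21, 16), (21, 23), (21, 24), (21, 31), (24, 1), (24, 6), (24, 9), (24, 14), (24, 17), (24, 22), (24, 25), (24, 30), (25, 1), (25, 6), (25, 9), (25, 14), (25, 17), (25, 22), (25, 25), (25, 30)]

Answer: yes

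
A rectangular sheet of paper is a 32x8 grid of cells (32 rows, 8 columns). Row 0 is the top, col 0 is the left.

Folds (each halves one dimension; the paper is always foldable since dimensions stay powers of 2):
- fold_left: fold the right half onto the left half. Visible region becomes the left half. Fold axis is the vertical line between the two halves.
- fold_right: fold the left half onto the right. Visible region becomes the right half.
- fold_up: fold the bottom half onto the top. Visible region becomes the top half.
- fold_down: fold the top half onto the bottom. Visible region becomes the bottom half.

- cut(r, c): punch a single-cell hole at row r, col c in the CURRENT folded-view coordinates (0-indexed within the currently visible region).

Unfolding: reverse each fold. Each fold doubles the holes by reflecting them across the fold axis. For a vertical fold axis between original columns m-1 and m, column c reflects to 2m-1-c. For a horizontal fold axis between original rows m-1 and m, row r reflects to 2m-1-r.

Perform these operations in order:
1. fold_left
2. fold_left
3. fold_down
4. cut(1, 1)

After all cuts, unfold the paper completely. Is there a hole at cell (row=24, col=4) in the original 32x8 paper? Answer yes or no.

Answer: no

Derivation:
Op 1 fold_left: fold axis v@4; visible region now rows[0,32) x cols[0,4) = 32x4
Op 2 fold_left: fold axis v@2; visible region now rows[0,32) x cols[0,2) = 32x2
Op 3 fold_down: fold axis h@16; visible region now rows[16,32) x cols[0,2) = 16x2
Op 4 cut(1, 1): punch at orig (17,1); cuts so far [(17, 1)]; region rows[16,32) x cols[0,2) = 16x2
Unfold 1 (reflect across h@16): 2 holes -> [(14, 1), (17, 1)]
Unfold 2 (reflect across v@2): 4 holes -> [(14, 1), (14, 2), (17, 1), (17, 2)]
Unfold 3 (reflect across v@4): 8 holes -> [(14, 1), (14, 2), (14, 5), (14, 6), (17, 1), (17, 2), (17, 5), (17, 6)]
Holes: [(14, 1), (14, 2), (14, 5), (14, 6), (17, 1), (17, 2), (17, 5), (17, 6)]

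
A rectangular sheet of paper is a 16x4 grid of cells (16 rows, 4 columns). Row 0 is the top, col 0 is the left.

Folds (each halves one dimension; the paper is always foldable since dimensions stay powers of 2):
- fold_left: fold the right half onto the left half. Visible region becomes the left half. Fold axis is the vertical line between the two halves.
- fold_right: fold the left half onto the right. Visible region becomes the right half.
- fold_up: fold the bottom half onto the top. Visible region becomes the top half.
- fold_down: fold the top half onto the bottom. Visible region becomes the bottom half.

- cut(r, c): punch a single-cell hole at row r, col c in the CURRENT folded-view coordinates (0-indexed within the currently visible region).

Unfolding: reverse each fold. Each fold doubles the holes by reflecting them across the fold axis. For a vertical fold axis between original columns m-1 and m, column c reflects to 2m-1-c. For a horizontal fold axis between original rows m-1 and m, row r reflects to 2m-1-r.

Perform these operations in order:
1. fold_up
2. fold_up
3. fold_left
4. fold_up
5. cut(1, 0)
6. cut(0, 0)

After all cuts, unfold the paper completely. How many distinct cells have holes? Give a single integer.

Answer: 32

Derivation:
Op 1 fold_up: fold axis h@8; visible region now rows[0,8) x cols[0,4) = 8x4
Op 2 fold_up: fold axis h@4; visible region now rows[0,4) x cols[0,4) = 4x4
Op 3 fold_left: fold axis v@2; visible region now rows[0,4) x cols[0,2) = 4x2
Op 4 fold_up: fold axis h@2; visible region now rows[0,2) x cols[0,2) = 2x2
Op 5 cut(1, 0): punch at orig (1,0); cuts so far [(1, 0)]; region rows[0,2) x cols[0,2) = 2x2
Op 6 cut(0, 0): punch at orig (0,0); cuts so far [(0, 0), (1, 0)]; region rows[0,2) x cols[0,2) = 2x2
Unfold 1 (reflect across h@2): 4 holes -> [(0, 0), (1, 0), (2, 0), (3, 0)]
Unfold 2 (reflect across v@2): 8 holes -> [(0, 0), (0, 3), (1, 0), (1, 3), (2, 0), (2, 3), (3, 0), (3, 3)]
Unfold 3 (reflect across h@4): 16 holes -> [(0, 0), (0, 3), (1, 0), (1, 3), (2, 0), (2, 3), (3, 0), (3, 3), (4, 0), (4, 3), (5, 0), (5, 3), (6, 0), (6, 3), (7, 0), (7, 3)]
Unfold 4 (reflect across h@8): 32 holes -> [(0, 0), (0, 3), (1, 0), (1, 3), (2, 0), (2, 3), (3, 0), (3, 3), (4, 0), (4, 3), (5, 0), (5, 3), (6, 0), (6, 3), (7, 0), (7, 3), (8, 0), (8, 3), (9, 0), (9, 3), (10, 0), (10, 3), (11, 0), (11, 3), (12, 0), (12, 3), (13, 0), (13, 3), (14, 0), (14, 3), (15, 0), (15, 3)]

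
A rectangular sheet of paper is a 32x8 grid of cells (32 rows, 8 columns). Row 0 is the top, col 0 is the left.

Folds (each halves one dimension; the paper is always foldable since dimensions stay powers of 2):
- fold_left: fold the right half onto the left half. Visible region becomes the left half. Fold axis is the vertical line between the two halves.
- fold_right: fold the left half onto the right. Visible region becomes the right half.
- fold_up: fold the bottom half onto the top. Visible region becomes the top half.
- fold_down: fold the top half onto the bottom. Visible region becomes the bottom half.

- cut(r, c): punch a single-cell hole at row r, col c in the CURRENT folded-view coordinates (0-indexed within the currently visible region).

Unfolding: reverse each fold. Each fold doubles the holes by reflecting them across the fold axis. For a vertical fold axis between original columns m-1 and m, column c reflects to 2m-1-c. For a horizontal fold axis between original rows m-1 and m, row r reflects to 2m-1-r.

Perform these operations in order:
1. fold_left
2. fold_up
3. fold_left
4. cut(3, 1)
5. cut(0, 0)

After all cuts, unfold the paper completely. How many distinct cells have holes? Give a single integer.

Answer: 16

Derivation:
Op 1 fold_left: fold axis v@4; visible region now rows[0,32) x cols[0,4) = 32x4
Op 2 fold_up: fold axis h@16; visible region now rows[0,16) x cols[0,4) = 16x4
Op 3 fold_left: fold axis v@2; visible region now rows[0,16) x cols[0,2) = 16x2
Op 4 cut(3, 1): punch at orig (3,1); cuts so far [(3, 1)]; region rows[0,16) x cols[0,2) = 16x2
Op 5 cut(0, 0): punch at orig (0,0); cuts so far [(0, 0), (3, 1)]; region rows[0,16) x cols[0,2) = 16x2
Unfold 1 (reflect across v@2): 4 holes -> [(0, 0), (0, 3), (3, 1), (3, 2)]
Unfold 2 (reflect across h@16): 8 holes -> [(0, 0), (0, 3), (3, 1), (3, 2), (28, 1), (28, 2), (31, 0), (31, 3)]
Unfold 3 (reflect across v@4): 16 holes -> [(0, 0), (0, 3), (0, 4), (0, 7), (3, 1), (3, 2), (3, 5), (3, 6), (28, 1), (28, 2), (28, 5), (28, 6), (31, 0), (31, 3), (31, 4), (31, 7)]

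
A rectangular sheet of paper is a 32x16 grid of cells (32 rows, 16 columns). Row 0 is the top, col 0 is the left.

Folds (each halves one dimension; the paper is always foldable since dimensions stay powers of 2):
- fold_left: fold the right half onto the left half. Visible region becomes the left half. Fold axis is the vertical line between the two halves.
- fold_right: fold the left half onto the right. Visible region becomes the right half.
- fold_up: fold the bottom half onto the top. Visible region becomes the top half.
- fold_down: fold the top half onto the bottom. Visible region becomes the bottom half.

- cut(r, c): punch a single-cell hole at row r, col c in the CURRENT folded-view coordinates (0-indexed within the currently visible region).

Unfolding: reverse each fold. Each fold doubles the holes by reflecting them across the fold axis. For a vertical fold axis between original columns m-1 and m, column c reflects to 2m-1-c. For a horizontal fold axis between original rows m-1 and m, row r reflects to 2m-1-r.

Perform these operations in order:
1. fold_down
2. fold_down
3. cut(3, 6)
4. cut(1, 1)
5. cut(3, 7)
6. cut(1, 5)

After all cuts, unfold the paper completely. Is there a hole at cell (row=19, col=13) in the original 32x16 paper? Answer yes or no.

Op 1 fold_down: fold axis h@16; visible region now rows[16,32) x cols[0,16) = 16x16
Op 2 fold_down: fold axis h@24; visible region now rows[24,32) x cols[0,16) = 8x16
Op 3 cut(3, 6): punch at orig (27,6); cuts so far [(27, 6)]; region rows[24,32) x cols[0,16) = 8x16
Op 4 cut(1, 1): punch at orig (25,1); cuts so far [(25, 1), (27, 6)]; region rows[24,32) x cols[0,16) = 8x16
Op 5 cut(3, 7): punch at orig (27,7); cuts so far [(25, 1), (27, 6), (27, 7)]; region rows[24,32) x cols[0,16) = 8x16
Op 6 cut(1, 5): punch at orig (25,5); cuts so far [(25, 1), (25, 5), (27, 6), (27, 7)]; region rows[24,32) x cols[0,16) = 8x16
Unfold 1 (reflect across h@24): 8 holes -> [(20, 6), (20, 7), (22, 1), (22, 5), (25, 1), (25, 5), (27, 6), (27, 7)]
Unfold 2 (reflect across h@16): 16 holes -> [(4, 6), (4, 7), (6, 1), (6, 5), (9, 1), (9, 5), (11, 6), (11, 7), (20, 6), (20, 7), (22, 1), (22, 5), (25, 1), (25, 5), (27, 6), (27, 7)]
Holes: [(4, 6), (4, 7), (6, 1), (6, 5), (9, 1), (9, 5), (11, 6), (11, 7), (20, 6), (20, 7), (22, 1), (22, 5), (25, 1), (25, 5), (27, 6), (27, 7)]

Answer: no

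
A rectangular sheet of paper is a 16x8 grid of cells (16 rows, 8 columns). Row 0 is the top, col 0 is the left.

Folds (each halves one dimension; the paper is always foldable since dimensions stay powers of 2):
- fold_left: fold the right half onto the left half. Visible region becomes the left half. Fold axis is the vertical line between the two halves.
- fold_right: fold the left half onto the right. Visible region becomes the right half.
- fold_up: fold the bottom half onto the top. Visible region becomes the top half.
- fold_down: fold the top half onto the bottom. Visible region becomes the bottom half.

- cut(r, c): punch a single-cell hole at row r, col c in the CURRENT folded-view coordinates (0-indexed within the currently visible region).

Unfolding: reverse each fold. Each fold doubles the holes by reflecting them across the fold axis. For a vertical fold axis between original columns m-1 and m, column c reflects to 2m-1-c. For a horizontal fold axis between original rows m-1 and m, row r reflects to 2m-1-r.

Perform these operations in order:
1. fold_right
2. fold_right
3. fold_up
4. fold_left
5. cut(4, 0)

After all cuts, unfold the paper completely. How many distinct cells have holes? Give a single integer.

Answer: 16

Derivation:
Op 1 fold_right: fold axis v@4; visible region now rows[0,16) x cols[4,8) = 16x4
Op 2 fold_right: fold axis v@6; visible region now rows[0,16) x cols[6,8) = 16x2
Op 3 fold_up: fold axis h@8; visible region now rows[0,8) x cols[6,8) = 8x2
Op 4 fold_left: fold axis v@7; visible region now rows[0,8) x cols[6,7) = 8x1
Op 5 cut(4, 0): punch at orig (4,6); cuts so far [(4, 6)]; region rows[0,8) x cols[6,7) = 8x1
Unfold 1 (reflect across v@7): 2 holes -> [(4, 6), (4, 7)]
Unfold 2 (reflect across h@8): 4 holes -> [(4, 6), (4, 7), (11, 6), (11, 7)]
Unfold 3 (reflect across v@6): 8 holes -> [(4, 4), (4, 5), (4, 6), (4, 7), (11, 4), (11, 5), (11, 6), (11, 7)]
Unfold 4 (reflect across v@4): 16 holes -> [(4, 0), (4, 1), (4, 2), (4, 3), (4, 4), (4, 5), (4, 6), (4, 7), (11, 0), (11, 1), (11, 2), (11, 3), (11, 4), (11, 5), (11, 6), (11, 7)]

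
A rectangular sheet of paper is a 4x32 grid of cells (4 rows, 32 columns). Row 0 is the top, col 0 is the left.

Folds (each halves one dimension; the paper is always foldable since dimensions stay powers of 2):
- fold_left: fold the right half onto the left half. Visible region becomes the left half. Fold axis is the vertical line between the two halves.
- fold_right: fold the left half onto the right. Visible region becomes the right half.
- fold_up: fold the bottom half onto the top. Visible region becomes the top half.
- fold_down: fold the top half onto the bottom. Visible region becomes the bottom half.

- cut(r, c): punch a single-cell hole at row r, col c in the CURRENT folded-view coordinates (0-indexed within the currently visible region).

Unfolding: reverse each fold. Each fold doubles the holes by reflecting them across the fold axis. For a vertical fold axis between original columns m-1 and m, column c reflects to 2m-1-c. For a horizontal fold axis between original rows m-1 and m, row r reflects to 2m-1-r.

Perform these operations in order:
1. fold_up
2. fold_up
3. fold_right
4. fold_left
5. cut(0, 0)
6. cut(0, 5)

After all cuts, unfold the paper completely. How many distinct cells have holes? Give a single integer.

Op 1 fold_up: fold axis h@2; visible region now rows[0,2) x cols[0,32) = 2x32
Op 2 fold_up: fold axis h@1; visible region now rows[0,1) x cols[0,32) = 1x32
Op 3 fold_right: fold axis v@16; visible region now rows[0,1) x cols[16,32) = 1x16
Op 4 fold_left: fold axis v@24; visible region now rows[0,1) x cols[16,24) = 1x8
Op 5 cut(0, 0): punch at orig (0,16); cuts so far [(0, 16)]; region rows[0,1) x cols[16,24) = 1x8
Op 6 cut(0, 5): punch at orig (0,21); cuts so far [(0, 16), (0, 21)]; region rows[0,1) x cols[16,24) = 1x8
Unfold 1 (reflect across v@24): 4 holes -> [(0, 16), (0, 21), (0, 26), (0, 31)]
Unfold 2 (reflect across v@16): 8 holes -> [(0, 0), (0, 5), (0, 10), (0, 15), (0, 16), (0, 21), (0, 26), (0, 31)]
Unfold 3 (reflect across h@1): 16 holes -> [(0, 0), (0, 5), (0, 10), (0, 15), (0, 16), (0, 21), (0, 26), (0, 31), (1, 0), (1, 5), (1, 10), (1, 15), (1, 16), (1, 21), (1, 26), (1, 31)]
Unfold 4 (reflect across h@2): 32 holes -> [(0, 0), (0, 5), (0, 10), (0, 15), (0, 16), (0, 21), (0, 26), (0, 31), (1, 0), (1, 5), (1, 10), (1, 15), (1, 16), (1, 21), (1, 26), (1, 31), (2, 0), (2, 5), (2, 10), (2, 15), (2, 16), (2, 21), (2, 26), (2, 31), (3, 0), (3, 5), (3, 10), (3, 15), (3, 16), (3, 21), (3, 26), (3, 31)]

Answer: 32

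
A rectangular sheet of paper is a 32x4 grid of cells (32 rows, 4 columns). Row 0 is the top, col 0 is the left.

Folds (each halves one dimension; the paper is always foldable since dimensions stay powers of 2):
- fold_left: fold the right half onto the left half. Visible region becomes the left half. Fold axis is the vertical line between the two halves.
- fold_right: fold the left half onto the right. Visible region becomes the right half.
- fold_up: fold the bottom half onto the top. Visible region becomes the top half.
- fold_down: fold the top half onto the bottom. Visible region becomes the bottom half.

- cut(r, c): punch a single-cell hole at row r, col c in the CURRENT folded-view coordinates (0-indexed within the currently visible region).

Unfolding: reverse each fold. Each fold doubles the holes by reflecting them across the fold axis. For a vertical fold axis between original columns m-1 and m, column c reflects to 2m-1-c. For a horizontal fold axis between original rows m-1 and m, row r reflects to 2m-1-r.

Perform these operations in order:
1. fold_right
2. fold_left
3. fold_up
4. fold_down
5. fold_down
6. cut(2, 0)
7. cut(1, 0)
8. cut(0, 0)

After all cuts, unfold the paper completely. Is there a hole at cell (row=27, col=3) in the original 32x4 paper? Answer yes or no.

Answer: yes

Derivation:
Op 1 fold_right: fold axis v@2; visible region now rows[0,32) x cols[2,4) = 32x2
Op 2 fold_left: fold axis v@3; visible region now rows[0,32) x cols[2,3) = 32x1
Op 3 fold_up: fold axis h@16; visible region now rows[0,16) x cols[2,3) = 16x1
Op 4 fold_down: fold axis h@8; visible region now rows[8,16) x cols[2,3) = 8x1
Op 5 fold_down: fold axis h@12; visible region now rows[12,16) x cols[2,3) = 4x1
Op 6 cut(2, 0): punch at orig (14,2); cuts so far [(14, 2)]; region rows[12,16) x cols[2,3) = 4x1
Op 7 cut(1, 0): punch at orig (13,2); cuts so far [(13, 2), (14, 2)]; region rows[12,16) x cols[2,3) = 4x1
Op 8 cut(0, 0): punch at orig (12,2); cuts so far [(12, 2), (13, 2), (14, 2)]; region rows[12,16) x cols[2,3) = 4x1
Unfold 1 (reflect across h@12): 6 holes -> [(9, 2), (10, 2), (11, 2), (12, 2), (13, 2), (14, 2)]
Unfold 2 (reflect across h@8): 12 holes -> [(1, 2), (2, 2), (3, 2), (4, 2), (5, 2), (6, 2), (9, 2), (10, 2), (11, 2), (12, 2), (13, 2), (14, 2)]
Unfold 3 (reflect across h@16): 24 holes -> [(1, 2), (2, 2), (3, 2), (4, 2), (5, 2), (6, 2), (9, 2), (10, 2), (11, 2), (12, 2), (13, 2), (14, 2), (17, 2), (18, 2), (19, 2), (20, 2), (21, 2), (22, 2), (25, 2), (26, 2), (27, 2), (28, 2), (29, 2), (30, 2)]
Unfold 4 (reflect across v@3): 48 holes -> [(1, 2), (1, 3), (2, 2), (2, 3), (3, 2), (3, 3), (4, 2), (4, 3), (5, 2), (5, 3), (6, 2), (6, 3), (9, 2), (9, 3), (10, 2), (10, 3), (11, 2), (11, 3), (12, 2), (12, 3), (13, 2), (13, 3), (14, 2), (14, 3), (17, 2), (17, 3), (18, 2), (18, 3), (19, 2), (19, 3), (20, 2), (20, 3), (21, 2), (21, 3), (22, 2), (22, 3), (25, 2), (25, 3), (26, 2), (26, 3), (27, 2), (27, 3), (28, 2), (28, 3), (29, 2), (29, 3), (30, 2), (30, 3)]
Unfold 5 (reflect across v@2): 96 holes -> [(1, 0), (1, 1), (1, 2), (1, 3), (2, 0), (2, 1), (2, 2), (2, 3), (3, 0), (3, 1), (3, 2), (3, 3), (4, 0), (4, 1), (4, 2), (4, 3), (5, 0), (5, 1), (5, 2), (5, 3), (6, 0), (6, 1), (6, 2), (6, 3), (9, 0), (9, 1), (9, 2), (9, 3), (10, 0), (10, 1), (10, 2), (10, 3), (11, 0), (11, 1), (11, 2), (11, 3), (12, 0), (12, 1), (12, 2), (12, 3), (13, 0), (13, 1), (13, 2), (13, 3), (14, 0), (14, 1), (14, 2), (14, 3), (17, 0), (17, 1), (17, 2), (17, 3), (18, 0), (18, 1), (18, 2), (18, 3), (19, 0), (19, 1), (19, 2), (19, 3), (20, 0), (20, 1), (20, 2), (20, 3), (21, 0), (21, 1), (21, 2), (21, 3), (22, 0), (22, 1), (22, 2), (22, 3), (25, 0), (25, 1), (25, 2), (25, 3), (26, 0), (26, 1), (26, 2), (26, 3), (27, 0), (27, 1), (27, 2), (27, 3), (28, 0), (28, 1), (28, 2), (28, 3), (29, 0), (29, 1), (29, 2), (29, 3), (30, 0), (30, 1), (30, 2), (30, 3)]
Holes: [(1, 0), (1, 1), (1, 2), (1, 3), (2, 0), (2, 1), (2, 2), (2, 3), (3, 0), (3, 1), (3, 2), (3, 3), (4, 0), (4, 1), (4, 2), (4, 3), (5, 0), (5, 1), (5, 2), (5, 3), (6, 0), (6, 1), (6, 2), (6, 3), (9, 0), (9, 1), (9, 2), (9, 3), (10, 0), (10, 1), (10, 2), (10, 3), (11, 0), (11, 1), (11, 2), (11, 3), (12, 0), (12, 1), (12, 2), (12, 3), (13, 0), (13, 1), (13, 2), (13, 3), (14, 0), (14, 1), (14, 2), (14, 3), (17, 0), (17, 1), (17, 2), (17, 3), (18, 0), (18, 1), (18, 2), (18, 3), (19, 0), (19, 1), (19, 2), (19, 3), (20, 0), (20, 1), (20, 2), (20, 3), (21, 0), (21, 1), (21, 2), (21, 3), (22, 0), (22, 1), (22, 2), (22, 3), (25, 0), (25, 1), (25, 2), (25, 3), (26, 0), (26, 1), (26, 2), (26, 3), (27, 0), (27, 1), (27, 2), (27, 3), (28, 0), (28, 1), (28, 2), (28, 3), (29, 0), (29, 1), (29, 2), (29, 3), (30, 0), (30, 1), (30, 2), (30, 3)]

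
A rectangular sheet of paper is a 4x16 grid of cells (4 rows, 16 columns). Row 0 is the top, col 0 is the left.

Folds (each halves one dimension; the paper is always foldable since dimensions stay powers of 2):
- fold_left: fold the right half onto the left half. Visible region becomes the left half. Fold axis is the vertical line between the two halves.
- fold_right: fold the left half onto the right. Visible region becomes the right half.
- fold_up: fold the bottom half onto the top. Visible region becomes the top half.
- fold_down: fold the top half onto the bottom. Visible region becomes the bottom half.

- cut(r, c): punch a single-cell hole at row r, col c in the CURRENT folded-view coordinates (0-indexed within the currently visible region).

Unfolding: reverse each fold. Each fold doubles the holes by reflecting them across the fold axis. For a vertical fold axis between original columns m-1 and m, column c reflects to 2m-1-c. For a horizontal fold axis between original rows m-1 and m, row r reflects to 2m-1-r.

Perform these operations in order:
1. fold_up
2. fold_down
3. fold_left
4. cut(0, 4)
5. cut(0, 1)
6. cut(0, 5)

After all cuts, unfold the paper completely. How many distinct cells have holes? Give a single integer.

Op 1 fold_up: fold axis h@2; visible region now rows[0,2) x cols[0,16) = 2x16
Op 2 fold_down: fold axis h@1; visible region now rows[1,2) x cols[0,16) = 1x16
Op 3 fold_left: fold axis v@8; visible region now rows[1,2) x cols[0,8) = 1x8
Op 4 cut(0, 4): punch at orig (1,4); cuts so far [(1, 4)]; region rows[1,2) x cols[0,8) = 1x8
Op 5 cut(0, 1): punch at orig (1,1); cuts so far [(1, 1), (1, 4)]; region rows[1,2) x cols[0,8) = 1x8
Op 6 cut(0, 5): punch at orig (1,5); cuts so far [(1, 1), (1, 4), (1, 5)]; region rows[1,2) x cols[0,8) = 1x8
Unfold 1 (reflect across v@8): 6 holes -> [(1, 1), (1, 4), (1, 5), (1, 10), (1, 11), (1, 14)]
Unfold 2 (reflect across h@1): 12 holes -> [(0, 1), (0, 4), (0, 5), (0, 10), (0, 11), (0, 14), (1, 1), (1, 4), (1, 5), (1, 10), (1, 11), (1, 14)]
Unfold 3 (reflect across h@2): 24 holes -> [(0, 1), (0, 4), (0, 5), (0, 10), (0, 11), (0, 14), (1, 1), (1, 4), (1, 5), (1, 10), (1, 11), (1, 14), (2, 1), (2, 4), (2, 5), (2, 10), (2, 11), (2, 14), (3, 1), (3, 4), (3, 5), (3, 10), (3, 11), (3, 14)]

Answer: 24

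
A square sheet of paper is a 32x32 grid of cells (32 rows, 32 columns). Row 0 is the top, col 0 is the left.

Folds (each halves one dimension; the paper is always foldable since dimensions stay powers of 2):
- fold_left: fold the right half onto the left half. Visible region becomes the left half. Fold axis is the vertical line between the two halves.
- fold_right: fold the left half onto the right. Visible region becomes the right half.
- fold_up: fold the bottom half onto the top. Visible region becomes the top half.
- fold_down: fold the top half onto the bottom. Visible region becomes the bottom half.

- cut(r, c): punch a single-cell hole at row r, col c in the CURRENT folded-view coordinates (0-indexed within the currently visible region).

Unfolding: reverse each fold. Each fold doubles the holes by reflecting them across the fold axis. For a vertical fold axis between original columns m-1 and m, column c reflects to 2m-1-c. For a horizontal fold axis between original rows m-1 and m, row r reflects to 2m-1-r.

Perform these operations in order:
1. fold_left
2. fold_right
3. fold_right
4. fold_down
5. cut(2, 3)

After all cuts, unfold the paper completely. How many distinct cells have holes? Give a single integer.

Answer: 16

Derivation:
Op 1 fold_left: fold axis v@16; visible region now rows[0,32) x cols[0,16) = 32x16
Op 2 fold_right: fold axis v@8; visible region now rows[0,32) x cols[8,16) = 32x8
Op 3 fold_right: fold axis v@12; visible region now rows[0,32) x cols[12,16) = 32x4
Op 4 fold_down: fold axis h@16; visible region now rows[16,32) x cols[12,16) = 16x4
Op 5 cut(2, 3): punch at orig (18,15); cuts so far [(18, 15)]; region rows[16,32) x cols[12,16) = 16x4
Unfold 1 (reflect across h@16): 2 holes -> [(13, 15), (18, 15)]
Unfold 2 (reflect across v@12): 4 holes -> [(13, 8), (13, 15), (18, 8), (18, 15)]
Unfold 3 (reflect across v@8): 8 holes -> [(13, 0), (13, 7), (13, 8), (13, 15), (18, 0), (18, 7), (18, 8), (18, 15)]
Unfold 4 (reflect across v@16): 16 holes -> [(13, 0), (13, 7), (13, 8), (13, 15), (13, 16), (13, 23), (13, 24), (13, 31), (18, 0), (18, 7), (18, 8), (18, 15), (18, 16), (18, 23), (18, 24), (18, 31)]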